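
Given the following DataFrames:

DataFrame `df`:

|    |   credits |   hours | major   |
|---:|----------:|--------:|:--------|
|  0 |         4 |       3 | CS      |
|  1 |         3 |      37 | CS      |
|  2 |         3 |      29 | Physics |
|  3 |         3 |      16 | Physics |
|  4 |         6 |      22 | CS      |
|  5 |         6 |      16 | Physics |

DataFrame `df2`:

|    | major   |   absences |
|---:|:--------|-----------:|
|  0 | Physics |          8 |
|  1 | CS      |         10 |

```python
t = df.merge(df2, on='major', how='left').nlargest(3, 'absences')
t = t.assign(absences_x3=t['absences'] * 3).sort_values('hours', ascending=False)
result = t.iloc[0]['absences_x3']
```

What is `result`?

merge on 'major' (how='left') → 6 rows:
   credits  hours    major  absences
0        4      3       CS        10
1        3     37       CS        10
2        3     29  Physics         8
3        3     16  Physics         8
4        6     22       CS        10
5        6     16  Physics         8
take 3 rows with largest absences:
   credits  hours major  absences
0        4      3    CS        10
1        3     37    CS        10
4        6     22    CS        10
add column absences_x3 = t['absences'] * 3:
   credits  hours major  absences  absences_x3
0        4      3    CS        10           30
1        3     37    CS        10           30
4        6     22    CS        10           30
sort by hours descending:
   credits  hours major  absences  absences_x3
1        3     37    CS        10           30
4        6     22    CS        10           30
0        4      3    CS        10           30
Taking the value at position 0, column 'absences_x3' gives 30.

30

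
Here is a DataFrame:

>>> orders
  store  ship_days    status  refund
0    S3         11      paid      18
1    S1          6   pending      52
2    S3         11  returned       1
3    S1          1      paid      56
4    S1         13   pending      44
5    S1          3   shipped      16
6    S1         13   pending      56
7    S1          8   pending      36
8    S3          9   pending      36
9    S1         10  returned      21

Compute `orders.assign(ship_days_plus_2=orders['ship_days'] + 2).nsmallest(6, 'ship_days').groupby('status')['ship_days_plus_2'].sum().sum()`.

49

add column ship_days_plus_2 = orders['ship_days'] + 2:
  store  ship_days    status  refund  ship_days_plus_2
0    S3         11      paid      18                13
1    S1          6   pending      52                 8
2    S3         11  returned       1                13
3    S1          1      paid      56                 3
4    S1         13   pending      44                15
5    S1          3   shipped      16                 5
6    S1         13   pending      56                15
7    S1          8   pending      36                10
8    S3          9   pending      36                11
9    S1         10  returned      21                12
take 6 rows with smallest ship_days:
  store  ship_days    status  refund  ship_days_plus_2
3    S1          1      paid      56                 3
5    S1          3   shipped      16                 5
1    S1          6   pending      52                 8
7    S1          8   pending      36                10
8    S3          9   pending      36                11
9    S1         10  returned      21                12
group by status, sum of ship_days_plus_2:
status
paid         3
pending     29
returned    12
shipped      5
Name: ship_days_plus_2, dtype: int64
sum of the resulting series → 49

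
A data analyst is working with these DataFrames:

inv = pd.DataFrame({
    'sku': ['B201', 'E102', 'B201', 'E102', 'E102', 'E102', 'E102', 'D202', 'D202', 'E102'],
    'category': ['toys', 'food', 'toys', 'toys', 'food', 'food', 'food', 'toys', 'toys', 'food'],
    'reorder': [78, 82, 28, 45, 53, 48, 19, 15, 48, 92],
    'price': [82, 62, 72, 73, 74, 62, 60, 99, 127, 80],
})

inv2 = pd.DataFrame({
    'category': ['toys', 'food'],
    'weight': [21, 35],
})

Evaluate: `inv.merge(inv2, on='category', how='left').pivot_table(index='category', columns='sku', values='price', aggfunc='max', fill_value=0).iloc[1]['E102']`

73

merge on 'category' (how='left') → 10 rows:
    sku category  reorder  price  weight
0  B201     toys       78     82      21
1  E102     food       82     62      35
2  B201     toys       28     72      21
3  E102     toys       45     73      21
4  E102     food       53     74      35
5  E102     food       48     62      35
6  E102     food       19     60      35
7  D202     toys       15     99      21
8  D202     toys       48    127      21
9  E102     food       92     80      35
pivot: rows=category, cols=sku, max(price):
sku       B201  D202  E102
category                  
food         0     0    80
toys        82   127    73
value at position 1, column 'E102' → 73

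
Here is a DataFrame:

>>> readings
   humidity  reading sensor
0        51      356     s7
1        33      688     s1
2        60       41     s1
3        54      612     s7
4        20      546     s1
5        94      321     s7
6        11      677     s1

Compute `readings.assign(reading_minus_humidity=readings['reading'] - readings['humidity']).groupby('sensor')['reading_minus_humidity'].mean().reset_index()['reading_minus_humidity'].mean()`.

add column reading_minus_humidity = readings['reading'] - readings['humidity']:
   humidity  reading sensor  reading_minus_humidity
0        51      356     s7                     305
1        33      688     s1                     655
2        60       41     s1                     -19
3        54      612     s7                     558
4        20      546     s1                     526
5        94      321     s7                     227
6        11      677     s1                     666
group by sensor, mean of reading_minus_humidity:
sensor
s1    457.000000
s7    363.333333
Name: reading_minus_humidity, dtype: float64
reset_index():
  sensor  reading_minus_humidity
0     s1              457.000000
1     s7              363.333333
Taking the mean of column 'reading_minus_humidity' gives 410.166666667.

410.166666667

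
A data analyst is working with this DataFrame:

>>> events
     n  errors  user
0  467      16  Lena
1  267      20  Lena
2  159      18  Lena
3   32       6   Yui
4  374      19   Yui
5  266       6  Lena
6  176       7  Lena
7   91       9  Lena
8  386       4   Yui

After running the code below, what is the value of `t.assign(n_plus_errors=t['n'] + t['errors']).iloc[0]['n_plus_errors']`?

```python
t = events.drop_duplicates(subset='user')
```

drop duplicate user (keep=first):
     n  errors  user
0  467      16  Lena
3   32       6   Yui
add column n_plus_errors = t['n'] + t['errors']:
     n  errors  user  n_plus_errors
0  467      16  Lena            483
3   32       6   Yui             38

483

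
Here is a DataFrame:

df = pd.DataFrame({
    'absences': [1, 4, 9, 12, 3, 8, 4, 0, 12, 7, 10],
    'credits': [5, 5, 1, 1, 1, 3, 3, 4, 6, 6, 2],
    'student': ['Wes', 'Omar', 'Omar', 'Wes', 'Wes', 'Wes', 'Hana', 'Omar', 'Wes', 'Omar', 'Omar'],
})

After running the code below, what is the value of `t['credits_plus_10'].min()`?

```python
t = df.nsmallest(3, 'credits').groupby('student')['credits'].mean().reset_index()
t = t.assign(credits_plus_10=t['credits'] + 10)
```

take 3 rows with smallest credits:
   absences  credits student
2         9        1    Omar
3        12        1     Wes
4         3        1     Wes
group by student, mean of credits:
student
Omar    1.0
Wes     1.0
Name: credits, dtype: float64
reset_index():
  student  credits
0    Omar      1.0
1     Wes      1.0
add column credits_plus_10 = t['credits'] + 10:
  student  credits  credits_plus_10
0    Omar      1.0             11.0
1     Wes      1.0             11.0
Taking the min of column 'credits_plus_10' gives 11.0.

11.0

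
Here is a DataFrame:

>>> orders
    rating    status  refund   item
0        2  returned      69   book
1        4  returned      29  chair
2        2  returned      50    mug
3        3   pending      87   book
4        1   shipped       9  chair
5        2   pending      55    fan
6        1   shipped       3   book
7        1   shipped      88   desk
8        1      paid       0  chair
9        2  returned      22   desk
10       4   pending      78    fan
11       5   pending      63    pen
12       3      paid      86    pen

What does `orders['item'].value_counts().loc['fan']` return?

value_counts of item:
item
book     3
chair    3
fan      2
desk     2
pen      2
mug      1
Name: count, dtype: int64
Taking the value at index 'fan' gives 2.

2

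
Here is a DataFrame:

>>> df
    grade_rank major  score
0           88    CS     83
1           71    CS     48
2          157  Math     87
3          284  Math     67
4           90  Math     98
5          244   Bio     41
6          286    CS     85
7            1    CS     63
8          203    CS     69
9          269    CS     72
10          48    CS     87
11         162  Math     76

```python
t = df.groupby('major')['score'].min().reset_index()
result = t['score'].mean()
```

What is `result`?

52.0

group by major, min of score:
major
Bio     41
CS      48
Math    67
Name: score, dtype: int64
reset_index():
  major  score
0   Bio     41
1    CS     48
2  Math     67
The mean of column 'score' is 52.0.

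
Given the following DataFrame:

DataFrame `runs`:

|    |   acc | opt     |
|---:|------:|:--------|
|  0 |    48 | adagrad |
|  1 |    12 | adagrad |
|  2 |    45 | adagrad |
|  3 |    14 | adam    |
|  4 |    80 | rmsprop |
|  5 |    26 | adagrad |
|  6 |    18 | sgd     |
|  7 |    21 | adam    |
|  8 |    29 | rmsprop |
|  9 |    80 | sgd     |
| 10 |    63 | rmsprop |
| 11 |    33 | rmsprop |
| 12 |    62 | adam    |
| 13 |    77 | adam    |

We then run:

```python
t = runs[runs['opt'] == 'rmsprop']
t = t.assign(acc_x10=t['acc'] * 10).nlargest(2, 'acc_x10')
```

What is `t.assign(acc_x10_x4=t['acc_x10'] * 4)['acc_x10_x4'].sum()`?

filter rows where opt == 'rmsprop':
    acc      opt
4    80  rmsprop
8    29  rmsprop
10   63  rmsprop
11   33  rmsprop
add column acc_x10 = t['acc'] * 10:
    acc      opt  acc_x10
4    80  rmsprop      800
8    29  rmsprop      290
10   63  rmsprop      630
11   33  rmsprop      330
take 2 rows with largest acc_x10:
    acc      opt  acc_x10
4    80  rmsprop      800
10   63  rmsprop      630
add column acc_x10_x4 = t['acc_x10'] * 4:
    acc      opt  acc_x10  acc_x10_x4
4    80  rmsprop      800        3200
10   63  rmsprop      630        2520
The sum of column 'acc_x10_x4' is 5720.

5720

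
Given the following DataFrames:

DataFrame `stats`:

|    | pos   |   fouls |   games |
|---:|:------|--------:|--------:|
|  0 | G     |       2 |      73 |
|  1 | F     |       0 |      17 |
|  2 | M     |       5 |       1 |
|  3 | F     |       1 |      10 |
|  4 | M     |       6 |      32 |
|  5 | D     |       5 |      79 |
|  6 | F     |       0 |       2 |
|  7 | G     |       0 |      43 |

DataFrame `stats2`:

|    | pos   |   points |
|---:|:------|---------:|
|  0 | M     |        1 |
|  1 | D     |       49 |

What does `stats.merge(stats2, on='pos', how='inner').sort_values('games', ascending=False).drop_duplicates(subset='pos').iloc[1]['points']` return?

1

merge on 'pos' (how='inner') → 3 rows:
  pos  fouls  games  points
0   M      5      1       1
1   M      6     32       1
2   D      5     79      49
sort by games descending:
  pos  fouls  games  points
2   D      5     79      49
1   M      6     32       1
0   M      5      1       1
drop duplicate pos (keep=first):
  pos  fouls  games  points
2   D      5     79      49
1   M      6     32       1
The value at position 1, column 'points' is 1.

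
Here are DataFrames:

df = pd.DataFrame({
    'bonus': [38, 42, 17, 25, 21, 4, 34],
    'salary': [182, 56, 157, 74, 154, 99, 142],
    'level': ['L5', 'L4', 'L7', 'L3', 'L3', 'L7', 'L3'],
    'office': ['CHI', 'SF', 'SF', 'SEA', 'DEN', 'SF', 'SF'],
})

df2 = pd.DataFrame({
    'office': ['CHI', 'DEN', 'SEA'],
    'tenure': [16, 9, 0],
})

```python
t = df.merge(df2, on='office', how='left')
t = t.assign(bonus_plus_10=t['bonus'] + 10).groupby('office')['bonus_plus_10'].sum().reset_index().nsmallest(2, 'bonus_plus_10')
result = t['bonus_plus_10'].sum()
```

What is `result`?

66

merge on 'office' (how='left') → 7 rows:
   bonus  salary level office  tenure
0     38     182    L5    CHI    16.0
1     42      56    L4     SF     NaN
2     17     157    L7     SF     NaN
3     25      74    L3    SEA     0.0
4     21     154    L3    DEN     9.0
5      4      99    L7     SF     NaN
6     34     142    L3     SF     NaN
add column bonus_plus_10 = t['bonus'] + 10:
   bonus  salary level office  tenure  bonus_plus_10
0     38     182    L5    CHI    16.0             48
1     42      56    L4     SF     NaN             52
2     17     157    L7     SF     NaN             27
3     25      74    L3    SEA     0.0             35
4     21     154    L3    DEN     9.0             31
5      4      99    L7     SF     NaN             14
6     34     142    L3     SF     NaN             44
group by office, sum of bonus_plus_10:
office
CHI     48
DEN     31
SEA     35
SF     137
Name: bonus_plus_10, dtype: int64
reset_index():
  office  bonus_plus_10
0    CHI             48
1    DEN             31
2    SEA             35
3     SF            137
take 2 rows with smallest bonus_plus_10:
  office  bonus_plus_10
1    DEN             31
2    SEA             35
The sum of column 'bonus_plus_10' is 66.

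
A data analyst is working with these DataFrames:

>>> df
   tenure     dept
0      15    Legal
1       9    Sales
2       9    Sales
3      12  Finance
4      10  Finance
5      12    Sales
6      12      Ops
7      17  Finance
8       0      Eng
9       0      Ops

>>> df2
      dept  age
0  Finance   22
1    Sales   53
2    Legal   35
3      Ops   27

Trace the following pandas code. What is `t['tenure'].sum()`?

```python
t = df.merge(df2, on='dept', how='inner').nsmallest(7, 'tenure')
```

64

merge on 'dept' (how='inner') → 9 rows:
   tenure     dept  age
0      15    Legal   35
1       9    Sales   53
2       9    Sales   53
3      12  Finance   22
4      10  Finance   22
5      12    Sales   53
6      12      Ops   27
7      17  Finance   22
8       0      Ops   27
take 7 rows with smallest tenure:
   tenure     dept  age
8       0      Ops   27
1       9    Sales   53
2       9    Sales   53
4      10  Finance   22
3      12  Finance   22
5      12    Sales   53
6      12      Ops   27
Hence 64.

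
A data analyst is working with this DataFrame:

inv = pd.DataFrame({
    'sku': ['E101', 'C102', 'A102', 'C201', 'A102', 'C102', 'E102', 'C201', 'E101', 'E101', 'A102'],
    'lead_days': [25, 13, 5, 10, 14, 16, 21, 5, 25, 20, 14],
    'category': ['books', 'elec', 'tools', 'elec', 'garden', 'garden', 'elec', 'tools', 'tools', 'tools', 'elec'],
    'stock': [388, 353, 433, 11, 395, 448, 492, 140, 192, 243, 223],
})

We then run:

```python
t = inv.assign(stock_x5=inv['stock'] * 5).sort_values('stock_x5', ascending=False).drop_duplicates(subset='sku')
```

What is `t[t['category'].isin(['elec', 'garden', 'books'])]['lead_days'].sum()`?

add column stock_x5 = inv['stock'] * 5:
     sku  lead_days category  stock  stock_x5
0   E101         25    books    388      1940
1   C102         13     elec    353      1765
2   A102          5    tools    433      2165
3   C201         10     elec     11        55
4   A102         14   garden    395      1975
5   C102         16   garden    448      2240
6   E102         21     elec    492      2460
7   C201          5    tools    140       700
8   E101         25    tools    192       960
9   E101         20    tools    243      1215
10  A102         14     elec    223      1115
sort by stock_x5 descending:
     sku  lead_days category  stock  stock_x5
6   E102         21     elec    492      2460
5   C102         16   garden    448      2240
2   A102          5    tools    433      2165
4   A102         14   garden    395      1975
0   E101         25    books    388      1940
1   C102         13     elec    353      1765
9   E101         20    tools    243      1215
10  A102         14     elec    223      1115
8   E101         25    tools    192       960
7   C201          5    tools    140       700
3   C201         10     elec     11        55
drop duplicate sku (keep=first):
    sku  lead_days category  stock  stock_x5
6  E102         21     elec    492      2460
5  C102         16   garden    448      2240
2  A102          5    tools    433      2165
0  E101         25    books    388      1940
7  C201          5    tools    140       700
filter rows where category in ['elec', 'garden', 'books']:
    sku  lead_days category  stock  stock_x5
6  E102         21     elec    492      2460
5  C102         16   garden    448      2240
0  E101         25    books    388      1940

62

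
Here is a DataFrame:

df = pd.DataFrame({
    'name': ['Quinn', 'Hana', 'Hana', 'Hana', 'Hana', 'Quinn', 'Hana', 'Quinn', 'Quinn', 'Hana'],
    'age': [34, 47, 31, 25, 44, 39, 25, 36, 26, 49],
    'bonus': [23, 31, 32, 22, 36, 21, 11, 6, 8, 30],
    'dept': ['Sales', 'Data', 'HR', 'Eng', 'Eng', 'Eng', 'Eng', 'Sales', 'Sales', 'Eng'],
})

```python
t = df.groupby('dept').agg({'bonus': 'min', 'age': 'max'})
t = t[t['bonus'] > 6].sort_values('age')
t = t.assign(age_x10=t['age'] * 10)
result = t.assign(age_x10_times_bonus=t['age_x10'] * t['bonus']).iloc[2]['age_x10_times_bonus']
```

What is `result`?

5390

group by dept: min(bonus), max(age):
       bonus  age
dept             
Data      31   47
Eng       11   49
HR        32   31
Sales      6   36
filter rows where bonus > 6:
      bonus  age
dept            
Data     31   47
Eng      11   49
HR       32   31
sort by age:
      bonus  age
dept            
HR       32   31
Data     31   47
Eng      11   49
add column age_x10 = t['age'] * 10:
      bonus  age  age_x10
dept                     
HR       32   31      310
Data     31   47      470
Eng      11   49      490
add column age_x10_times_bonus = t['age_x10'] * t['bonus']:
      bonus  age  age_x10  age_x10_times_bonus
dept                                          
HR       32   31      310                 9920
Data     31   47      470                14570
Eng      11   49      490                 5390
Hence 5390.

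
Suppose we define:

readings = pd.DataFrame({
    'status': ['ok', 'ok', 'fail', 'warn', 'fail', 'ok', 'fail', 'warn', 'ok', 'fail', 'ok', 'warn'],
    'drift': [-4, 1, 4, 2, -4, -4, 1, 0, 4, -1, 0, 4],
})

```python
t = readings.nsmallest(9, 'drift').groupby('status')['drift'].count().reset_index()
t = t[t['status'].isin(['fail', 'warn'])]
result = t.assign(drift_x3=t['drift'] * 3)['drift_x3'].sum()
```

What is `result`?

15

take 9 rows with smallest drift:
   status  drift
0      ok     -4
4    fail     -4
5      ok     -4
9    fail     -1
7    warn      0
10     ok      0
1      ok      1
6    fail      1
3    warn      2
group by status, count of drift:
status
fail    3
ok      4
warn    2
Name: drift, dtype: int64
reset_index():
  status  drift
0   fail      3
1     ok      4
2   warn      2
filter rows where status in ['fail', 'warn']:
  status  drift
0   fail      3
2   warn      2
add column drift_x3 = t['drift'] * 3:
  status  drift  drift_x3
0   fail      3         9
2   warn      2         6
Finally, sum of column 'drift_x3' = 15.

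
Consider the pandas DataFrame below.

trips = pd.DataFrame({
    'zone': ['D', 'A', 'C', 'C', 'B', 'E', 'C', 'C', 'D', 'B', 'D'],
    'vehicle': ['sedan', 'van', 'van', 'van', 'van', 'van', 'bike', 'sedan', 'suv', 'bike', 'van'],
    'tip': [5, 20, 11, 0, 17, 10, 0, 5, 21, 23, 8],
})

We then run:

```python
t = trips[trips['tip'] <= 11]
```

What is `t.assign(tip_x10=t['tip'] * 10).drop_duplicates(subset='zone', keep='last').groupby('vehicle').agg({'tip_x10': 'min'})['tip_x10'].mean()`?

filter rows where tip <= 11:
   zone vehicle  tip
0     D   sedan    5
2     C     van   11
3     C     van    0
5     E     van   10
6     C    bike    0
7     C   sedan    5
10    D     van    8
add column tip_x10 = t['tip'] * 10:
   zone vehicle  tip  tip_x10
0     D   sedan    5       50
2     C     van   11      110
3     C     van    0        0
5     E     van   10      100
6     C    bike    0        0
7     C   sedan    5       50
10    D     van    8       80
drop duplicate zone (keep=last):
   zone vehicle  tip  tip_x10
5     E     van   10      100
7     C   sedan    5       50
10    D     van    8       80
group by vehicle, min of tip_x10:
         tip_x10
vehicle         
sedan         50
van           80
mean of column 'tip_x10' → 65.0

65.0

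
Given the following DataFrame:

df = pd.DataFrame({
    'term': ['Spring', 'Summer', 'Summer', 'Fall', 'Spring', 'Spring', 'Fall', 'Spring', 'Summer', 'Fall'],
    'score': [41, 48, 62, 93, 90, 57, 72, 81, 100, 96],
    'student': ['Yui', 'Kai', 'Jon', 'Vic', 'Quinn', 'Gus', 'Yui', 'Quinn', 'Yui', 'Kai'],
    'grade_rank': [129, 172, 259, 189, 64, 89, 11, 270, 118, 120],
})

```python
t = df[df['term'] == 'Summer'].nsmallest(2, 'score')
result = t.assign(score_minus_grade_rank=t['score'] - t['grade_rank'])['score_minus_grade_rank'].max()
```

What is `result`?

filter rows where term == 'Summer':
     term  score student  grade_rank
1  Summer     48     Kai         172
2  Summer     62     Jon         259
8  Summer    100     Yui         118
take 2 rows with smallest score:
     term  score student  grade_rank
1  Summer     48     Kai         172
2  Summer     62     Jon         259
add column score_minus_grade_rank = t['score'] - t['grade_rank']:
     term  score student  grade_rank  score_minus_grade_rank
1  Summer     48     Kai         172                    -124
2  Summer     62     Jon         259                    -197
max of column 'score_minus_grade_rank' → -124

-124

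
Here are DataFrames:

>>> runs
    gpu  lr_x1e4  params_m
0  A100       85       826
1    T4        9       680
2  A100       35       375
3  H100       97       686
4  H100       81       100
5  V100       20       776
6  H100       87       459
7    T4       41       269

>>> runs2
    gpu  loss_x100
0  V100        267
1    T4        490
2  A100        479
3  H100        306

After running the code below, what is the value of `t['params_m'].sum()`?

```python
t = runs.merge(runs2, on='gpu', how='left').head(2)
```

merge on 'gpu' (how='left') → 8 rows:
    gpu  lr_x1e4  params_m  loss_x100
0  A100       85       826        479
1    T4        9       680        490
2  A100       35       375        479
3  H100       97       686        306
4  H100       81       100        306
5  V100       20       776        267
6  H100       87       459        306
7    T4       41       269        490
take first 2 rows:
    gpu  lr_x1e4  params_m  loss_x100
0  A100       85       826        479
1    T4        9       680        490
The sum of column 'params_m' is 1506.

1506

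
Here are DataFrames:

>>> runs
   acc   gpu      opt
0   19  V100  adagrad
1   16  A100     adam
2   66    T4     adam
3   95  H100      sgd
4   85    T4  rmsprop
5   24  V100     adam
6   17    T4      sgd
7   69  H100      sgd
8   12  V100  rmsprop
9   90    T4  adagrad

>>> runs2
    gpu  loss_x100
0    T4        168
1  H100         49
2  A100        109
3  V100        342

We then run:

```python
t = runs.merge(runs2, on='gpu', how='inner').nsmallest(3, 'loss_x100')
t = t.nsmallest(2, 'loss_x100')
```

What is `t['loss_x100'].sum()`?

98

merge on 'gpu' (how='inner') → 10 rows:
   acc   gpu      opt  loss_x100
0   19  V100  adagrad        342
1   16  A100     adam        109
2   66    T4     adam        168
3   95  H100      sgd         49
4   85    T4  rmsprop        168
5   24  V100     adam        342
6   17    T4      sgd        168
7   69  H100      sgd         49
8   12  V100  rmsprop        342
9   90    T4  adagrad        168
take 3 rows with smallest loss_x100:
   acc   gpu   opt  loss_x100
3   95  H100   sgd         49
7   69  H100   sgd         49
1   16  A100  adam        109
take 2 rows with smallest loss_x100:
   acc   gpu  opt  loss_x100
3   95  H100  sgd         49
7   69  H100  sgd         49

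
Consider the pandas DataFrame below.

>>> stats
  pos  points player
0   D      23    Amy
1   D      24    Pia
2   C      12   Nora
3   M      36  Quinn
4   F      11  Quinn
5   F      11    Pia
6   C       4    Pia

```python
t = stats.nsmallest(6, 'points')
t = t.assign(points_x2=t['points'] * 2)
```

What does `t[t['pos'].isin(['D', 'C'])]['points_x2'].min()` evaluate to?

8

take 6 rows with smallest points:
  pos  points player
6   C       4    Pia
4   F      11  Quinn
5   F      11    Pia
2   C      12   Nora
0   D      23    Amy
1   D      24    Pia
add column points_x2 = t['points'] * 2:
  pos  points player  points_x2
6   C       4    Pia          8
4   F      11  Quinn         22
5   F      11    Pia         22
2   C      12   Nora         24
0   D      23    Amy         46
1   D      24    Pia         48
filter rows where pos in ['D', 'C']:
  pos  points player  points_x2
6   C       4    Pia          8
2   C      12   Nora         24
0   D      23    Amy         46
1   D      24    Pia         48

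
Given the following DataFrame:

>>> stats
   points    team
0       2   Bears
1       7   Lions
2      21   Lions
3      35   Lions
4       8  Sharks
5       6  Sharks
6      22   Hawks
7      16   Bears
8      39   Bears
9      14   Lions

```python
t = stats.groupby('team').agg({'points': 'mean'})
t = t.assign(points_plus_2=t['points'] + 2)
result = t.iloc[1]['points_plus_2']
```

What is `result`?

group by team, mean of points:
        points
team          
Bears    19.00
Hawks    22.00
Lions    19.25
Sharks    7.00
add column points_plus_2 = t['points'] + 2:
        points  points_plus_2
team                         
Bears    19.00          21.00
Hawks    22.00          24.00
Lions    19.25          21.25
Sharks    7.00           9.00
Hence 24.0.

24.0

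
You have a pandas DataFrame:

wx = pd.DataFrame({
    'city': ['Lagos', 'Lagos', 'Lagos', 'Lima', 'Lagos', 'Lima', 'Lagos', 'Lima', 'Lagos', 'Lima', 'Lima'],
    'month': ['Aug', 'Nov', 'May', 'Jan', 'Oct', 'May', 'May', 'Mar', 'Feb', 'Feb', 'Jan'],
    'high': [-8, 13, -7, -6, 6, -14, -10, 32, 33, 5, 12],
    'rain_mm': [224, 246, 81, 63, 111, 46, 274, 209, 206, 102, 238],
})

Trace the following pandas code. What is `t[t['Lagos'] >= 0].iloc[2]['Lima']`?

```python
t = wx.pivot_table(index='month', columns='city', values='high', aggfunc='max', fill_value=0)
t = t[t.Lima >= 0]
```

pivot: rows=month, cols=city, max(high):
city   Lagos  Lima
month             
Aug       -8     0
Feb       33     5
Jan        0    12
Mar        0    32
May       -7   -14
Nov       13     0
Oct        6     0
filter rows where Lima >= 0:
city   Lagos  Lima
month             
Aug       -8     0
Feb       33     5
Jan        0    12
Mar        0    32
Nov       13     0
Oct        6     0
filter rows where Lagos >= 0:
city   Lagos  Lima
month             
Feb       33     5
Jan        0    12
Mar        0    32
Nov       13     0
Oct        6     0
Taking the value at position 2, column 'Lima' gives 32.

32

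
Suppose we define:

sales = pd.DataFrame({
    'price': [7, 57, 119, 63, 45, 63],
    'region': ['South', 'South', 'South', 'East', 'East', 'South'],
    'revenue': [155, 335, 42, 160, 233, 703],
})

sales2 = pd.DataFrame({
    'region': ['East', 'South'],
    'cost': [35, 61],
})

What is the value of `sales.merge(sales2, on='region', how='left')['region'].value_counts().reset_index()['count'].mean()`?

merge on 'region' (how='left') → 6 rows:
   price region  revenue  cost
0      7  South      155    61
1     57  South      335    61
2    119  South       42    61
3     63   East      160    35
4     45   East      233    35
5     63  South      703    61
value_counts of region:
region
South    4
East     2
Name: count, dtype: int64
reset_index():
  region  count
0  South      4
1   East      2
Reading off the mean of column 'count', we get 3.0.

3.0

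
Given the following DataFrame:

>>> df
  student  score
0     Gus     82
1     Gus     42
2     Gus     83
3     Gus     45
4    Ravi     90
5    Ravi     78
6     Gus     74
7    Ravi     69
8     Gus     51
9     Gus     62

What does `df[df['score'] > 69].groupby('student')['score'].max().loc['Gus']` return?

83

filter rows where score > 69:
  student  score
0     Gus     82
2     Gus     83
4    Ravi     90
5    Ravi     78
6     Gus     74
group by student, max of score:
student
Gus     83
Ravi    90
Name: score, dtype: int64
Finally, value at index 'Gus' = 83.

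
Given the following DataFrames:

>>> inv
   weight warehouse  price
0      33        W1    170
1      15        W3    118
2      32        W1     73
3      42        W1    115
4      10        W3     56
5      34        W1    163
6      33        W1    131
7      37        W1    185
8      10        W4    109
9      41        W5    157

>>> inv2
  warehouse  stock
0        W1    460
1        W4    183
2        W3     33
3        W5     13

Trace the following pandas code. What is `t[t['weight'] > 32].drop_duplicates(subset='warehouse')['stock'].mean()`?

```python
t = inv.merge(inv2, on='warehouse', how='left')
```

merge on 'warehouse' (how='left') → 10 rows:
   weight warehouse  price  stock
0      33        W1    170    460
1      15        W3    118     33
2      32        W1     73    460
3      42        W1    115    460
4      10        W3     56     33
5      34        W1    163    460
6      33        W1    131    460
7      37        W1    185    460
8      10        W4    109    183
9      41        W5    157     13
filter rows where weight > 32:
   weight warehouse  price  stock
0      33        W1    170    460
3      42        W1    115    460
5      34        W1    163    460
6      33        W1    131    460
7      37        W1    185    460
9      41        W5    157     13
drop duplicate warehouse (keep=first):
   weight warehouse  price  stock
0      33        W1    170    460
9      41        W5    157     13
Reading off the mean of column 'stock', we get 236.5.

236.5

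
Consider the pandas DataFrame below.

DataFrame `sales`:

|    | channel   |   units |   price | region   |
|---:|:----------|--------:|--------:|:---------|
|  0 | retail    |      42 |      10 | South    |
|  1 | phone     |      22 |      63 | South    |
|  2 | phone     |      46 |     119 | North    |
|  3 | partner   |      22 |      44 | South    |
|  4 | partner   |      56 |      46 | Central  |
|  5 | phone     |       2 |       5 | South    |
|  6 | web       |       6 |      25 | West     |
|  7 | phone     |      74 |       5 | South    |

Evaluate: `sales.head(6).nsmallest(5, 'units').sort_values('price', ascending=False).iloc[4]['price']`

take first 6 rows:
   channel  units  price   region
0   retail     42     10    South
1    phone     22     63    South
2    phone     46    119    North
3  partner     22     44    South
4  partner     56     46  Central
5    phone      2      5    South
take 5 rows with smallest units:
   channel  units  price region
5    phone      2      5  South
1    phone     22     63  South
3  partner     22     44  South
0   retail     42     10  South
2    phone     46    119  North
sort by price descending:
   channel  units  price region
2    phone     46    119  North
1    phone     22     63  South
3  partner     22     44  South
0   retail     42     10  South
5    phone      2      5  South
value at position 4, column 'price' → 5

5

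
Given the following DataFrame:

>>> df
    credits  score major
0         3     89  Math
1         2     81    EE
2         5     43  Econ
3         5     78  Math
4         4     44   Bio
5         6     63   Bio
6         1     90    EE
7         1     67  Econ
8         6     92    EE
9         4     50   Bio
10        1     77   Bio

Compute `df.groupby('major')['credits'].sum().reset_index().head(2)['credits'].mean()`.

12.0

group by major, sum of credits:
major
Bio     15
EE       9
Econ     6
Math     8
Name: credits, dtype: int64
reset_index():
  major  credits
0   Bio       15
1    EE        9
2  Econ        6
3  Math        8
take first 2 rows:
  major  credits
0   Bio       15
1    EE        9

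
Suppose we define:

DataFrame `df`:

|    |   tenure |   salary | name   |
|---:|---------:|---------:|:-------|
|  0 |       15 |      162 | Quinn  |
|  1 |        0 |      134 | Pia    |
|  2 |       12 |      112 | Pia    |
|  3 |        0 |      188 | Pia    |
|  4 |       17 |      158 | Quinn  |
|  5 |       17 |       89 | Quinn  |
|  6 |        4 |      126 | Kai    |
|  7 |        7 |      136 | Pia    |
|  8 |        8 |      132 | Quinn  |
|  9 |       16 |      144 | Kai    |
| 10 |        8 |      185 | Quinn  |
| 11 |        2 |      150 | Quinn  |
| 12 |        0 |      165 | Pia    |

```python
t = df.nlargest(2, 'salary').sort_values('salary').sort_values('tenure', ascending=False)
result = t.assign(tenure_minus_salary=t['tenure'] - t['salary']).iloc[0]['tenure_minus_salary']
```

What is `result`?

take 2 rows with largest salary:
    tenure  salary   name
3        0     188    Pia
10       8     185  Quinn
sort by salary:
    tenure  salary   name
10       8     185  Quinn
3        0     188    Pia
sort by tenure descending:
    tenure  salary   name
10       8     185  Quinn
3        0     188    Pia
add column tenure_minus_salary = t['tenure'] - t['salary']:
    tenure  salary   name  tenure_minus_salary
10       8     185  Quinn                 -177
3        0     188    Pia                 -188
The value at position 0, column 'tenure_minus_salary' is -177.

-177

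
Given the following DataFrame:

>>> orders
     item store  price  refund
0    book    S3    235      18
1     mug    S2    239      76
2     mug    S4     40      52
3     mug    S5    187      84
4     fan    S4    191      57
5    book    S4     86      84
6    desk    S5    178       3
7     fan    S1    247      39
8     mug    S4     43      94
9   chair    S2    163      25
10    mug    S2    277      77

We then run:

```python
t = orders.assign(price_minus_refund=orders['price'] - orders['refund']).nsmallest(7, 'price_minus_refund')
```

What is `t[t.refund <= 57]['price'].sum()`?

394

add column price_minus_refund = orders['price'] - orders['refund']:
     item store  price  refund  price_minus_refund
0    book    S3    235      18                 217
1     mug    S2    239      76                 163
2     mug    S4     40      52                 -12
3     mug    S5    187      84                 103
4     fan    S4    191      57                 134
5    book    S4     86      84                   2
6    desk    S5    178       3                 175
7     fan    S1    247      39                 208
8     mug    S4     43      94                 -51
9   chair    S2    163      25                 138
10    mug    S2    277      77                 200
take 7 rows with smallest price_minus_refund:
    item store  price  refund  price_minus_refund
8    mug    S4     43      94                 -51
2    mug    S4     40      52                 -12
5   book    S4     86      84                   2
3    mug    S5    187      84                 103
4    fan    S4    191      57                 134
9  chair    S2    163      25                 138
1    mug    S2    239      76                 163
filter rows where refund <= 57:
    item store  price  refund  price_minus_refund
2    mug    S4     40      52                 -12
4    fan    S4    191      57                 134
9  chair    S2    163      25                 138
Reading off the sum of column 'price', we get 394.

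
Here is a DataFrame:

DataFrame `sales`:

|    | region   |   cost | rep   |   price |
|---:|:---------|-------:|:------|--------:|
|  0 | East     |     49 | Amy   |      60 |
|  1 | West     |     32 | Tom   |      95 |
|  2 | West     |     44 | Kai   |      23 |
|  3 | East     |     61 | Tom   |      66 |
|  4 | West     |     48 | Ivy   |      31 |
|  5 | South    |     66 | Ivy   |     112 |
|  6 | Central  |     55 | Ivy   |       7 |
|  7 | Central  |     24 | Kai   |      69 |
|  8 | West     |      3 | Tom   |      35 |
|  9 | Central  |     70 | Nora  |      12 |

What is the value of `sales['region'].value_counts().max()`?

value_counts of region:
region
West       4
Central    3
East       2
South      1
Name: count, dtype: int64
Reading off the max of the resulting series, we get 4.

4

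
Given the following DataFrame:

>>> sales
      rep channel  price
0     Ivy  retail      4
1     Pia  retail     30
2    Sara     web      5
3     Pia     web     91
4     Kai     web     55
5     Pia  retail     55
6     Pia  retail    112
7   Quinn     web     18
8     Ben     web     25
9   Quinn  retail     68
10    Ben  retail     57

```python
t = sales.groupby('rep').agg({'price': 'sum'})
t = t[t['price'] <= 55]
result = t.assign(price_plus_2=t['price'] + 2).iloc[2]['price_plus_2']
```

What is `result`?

7

group by rep, sum of price:
       price
rep         
Ben       82
Ivy        4
Kai       55
Pia      288
Quinn     86
Sara       5
filter rows where price <= 55:
      price
rep        
Ivy       4
Kai      55
Sara      5
add column price_plus_2 = t['price'] + 2:
      price  price_plus_2
rep                      
Ivy       4             6
Kai      55            57
Sara      5             7
So iloc[2]['price_plus_2'] = 7.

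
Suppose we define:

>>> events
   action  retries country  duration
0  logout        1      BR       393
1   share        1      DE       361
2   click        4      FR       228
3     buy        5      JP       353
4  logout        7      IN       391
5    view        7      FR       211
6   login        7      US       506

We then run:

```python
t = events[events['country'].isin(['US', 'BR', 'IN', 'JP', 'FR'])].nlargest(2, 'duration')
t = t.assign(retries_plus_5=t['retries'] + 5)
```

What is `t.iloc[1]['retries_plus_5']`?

6

filter rows where country in ['US', 'BR', 'IN', 'JP', 'FR']:
   action  retries country  duration
0  logout        1      BR       393
2   click        4      FR       228
3     buy        5      JP       353
4  logout        7      IN       391
5    view        7      FR       211
6   login        7      US       506
take 2 rows with largest duration:
   action  retries country  duration
6   login        7      US       506
0  logout        1      BR       393
add column retries_plus_5 = t['retries'] + 5:
   action  retries country  duration  retries_plus_5
6   login        7      US       506              12
0  logout        1      BR       393               6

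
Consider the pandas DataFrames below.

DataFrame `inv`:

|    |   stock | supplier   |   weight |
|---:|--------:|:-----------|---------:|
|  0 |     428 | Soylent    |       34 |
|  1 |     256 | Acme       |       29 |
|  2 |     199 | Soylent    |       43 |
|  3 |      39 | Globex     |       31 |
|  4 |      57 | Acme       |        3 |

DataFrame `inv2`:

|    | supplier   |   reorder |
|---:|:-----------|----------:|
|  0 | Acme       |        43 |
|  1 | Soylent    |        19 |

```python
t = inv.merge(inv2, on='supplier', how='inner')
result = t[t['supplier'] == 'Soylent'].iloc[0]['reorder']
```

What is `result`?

19

merge on 'supplier' (how='inner') → 4 rows:
   stock supplier  weight  reorder
0    428  Soylent      34       19
1    256     Acme      29       43
2    199  Soylent      43       19
3     57     Acme       3       43
filter rows where supplier == 'Soylent':
   stock supplier  weight  reorder
0    428  Soylent      34       19
2    199  Soylent      43       19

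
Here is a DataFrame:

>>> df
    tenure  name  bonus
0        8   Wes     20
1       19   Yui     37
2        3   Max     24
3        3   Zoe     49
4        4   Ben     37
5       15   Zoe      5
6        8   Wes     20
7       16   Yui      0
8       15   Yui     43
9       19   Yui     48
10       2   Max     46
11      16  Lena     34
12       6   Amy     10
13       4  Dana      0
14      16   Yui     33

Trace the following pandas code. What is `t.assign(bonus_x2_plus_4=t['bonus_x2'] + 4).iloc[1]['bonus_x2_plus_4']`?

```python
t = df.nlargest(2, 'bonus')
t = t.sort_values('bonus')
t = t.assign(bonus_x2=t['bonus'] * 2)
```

102

take 2 rows with largest bonus:
   tenure name  bonus
3       3  Zoe     49
9      19  Yui     48
sort by bonus:
   tenure name  bonus
9      19  Yui     48
3       3  Zoe     49
add column bonus_x2 = t['bonus'] * 2:
   tenure name  bonus  bonus_x2
9      19  Yui     48        96
3       3  Zoe     49        98
add column bonus_x2_plus_4 = t['bonus_x2'] + 4:
   tenure name  bonus  bonus_x2  bonus_x2_plus_4
9      19  Yui     48        96              100
3       3  Zoe     49        98              102
value at position 1, column 'bonus_x2_plus_4' → 102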